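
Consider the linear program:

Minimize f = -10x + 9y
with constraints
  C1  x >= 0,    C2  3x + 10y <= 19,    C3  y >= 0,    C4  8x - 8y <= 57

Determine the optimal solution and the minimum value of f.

Extreme points and f = -10x + 9y:
  (0, 19/10) → f = 171/10
  (0, 0) → f = 0
  (19/3, 0) → f = -190/3

At the optimal vertex, 3x + 10y = 19 and y = 0.
Solving simultaneously gives x = 19/3, y = 0.

x = 19/3, y = 0, minimum f = -190/3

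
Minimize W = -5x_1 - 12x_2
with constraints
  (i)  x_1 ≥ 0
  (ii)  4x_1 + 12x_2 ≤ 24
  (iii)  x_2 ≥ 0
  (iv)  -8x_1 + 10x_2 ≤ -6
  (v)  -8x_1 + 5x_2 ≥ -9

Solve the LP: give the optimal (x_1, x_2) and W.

Vertices and W = -5x_1 - 12x_2:
  (3/4, 0) → W = -15/4
  (9/8, 0) → W = -45/8
  (3/2, 3/5) → W = -147/10

The optimum lies where -8x_1 + 10x_2 = -6 and -8x_1 + 5x_2 = -9.
Solving simultaneously gives x_1 = 3/2, x_2 = 3/5.

x_1 = 3/2, x_2 = 3/5, minimum W = -147/10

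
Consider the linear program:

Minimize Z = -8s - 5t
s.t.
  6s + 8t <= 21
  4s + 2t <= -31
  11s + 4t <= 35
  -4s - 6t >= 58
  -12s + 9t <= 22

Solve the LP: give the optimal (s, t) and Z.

Extreme points and Z = -8s - 5t:
  (97/3, -481/6) → Z = 853/6
  (-35/8, -27/4) → Z = 275/4
  (-109/18, -152/27) → Z = 2068/27
The feasible region is unbounded (it extends along (-3, -4), (4, -11)), but Z strictly increases along every unbounded feasible direction, so there is no improving ray and the minimum is attained at a vertex.

s = -35/8, t = -27/4, minimum Z = 275/4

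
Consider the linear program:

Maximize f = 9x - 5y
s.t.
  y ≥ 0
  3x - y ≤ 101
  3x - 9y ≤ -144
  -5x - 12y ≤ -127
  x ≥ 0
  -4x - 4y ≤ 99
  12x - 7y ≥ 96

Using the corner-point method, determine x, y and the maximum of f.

Extreme points and f = 9x - 5y:
  (351/8, 245/8) → f = 967/4
  (611/9, 308/3) → f = 293/3
  (624/29, 672/29) → f = 2256/29

The binding constraints are 3x - y = 101 and 3x - 9y = -144.
Solving simultaneously gives x = 351/8, y = 245/8.

x = 351/8, y = 245/8, maximum f = 967/4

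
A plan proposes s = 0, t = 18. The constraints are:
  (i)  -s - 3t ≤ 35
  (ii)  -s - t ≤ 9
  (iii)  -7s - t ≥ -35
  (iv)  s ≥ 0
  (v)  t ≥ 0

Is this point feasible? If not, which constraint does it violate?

feasible

(i): -54 ≤ 35 ✓
(ii): -18 ≤ 9 ✓
(iii): -18 ≥ -35 ✓
(iv): 0 ≥ 0 ✓
(v): 18 ≥ 0 ✓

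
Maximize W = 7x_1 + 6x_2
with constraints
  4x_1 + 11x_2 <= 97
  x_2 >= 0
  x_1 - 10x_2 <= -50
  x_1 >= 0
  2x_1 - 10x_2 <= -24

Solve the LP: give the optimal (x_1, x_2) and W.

Vertices and W = 7x_1 + 6x_2:
  (140/17, 99/17) → W = 1574/17
  (0, 97/11) → W = 582/11
  (0, 5) → W = 30

x_1 = 140/17, x_2 = 99/17, maximum W = 1574/17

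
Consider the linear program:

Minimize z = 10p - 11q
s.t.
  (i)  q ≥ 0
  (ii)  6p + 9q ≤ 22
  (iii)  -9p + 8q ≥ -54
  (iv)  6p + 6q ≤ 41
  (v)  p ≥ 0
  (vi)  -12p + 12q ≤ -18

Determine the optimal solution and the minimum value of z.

Extreme points and z = 10p - 11q:
  (11/3, 0) → z = 110/3
  (3/2, 0) → z = 15
  (71/30, 13/15) → z = 212/15

p = 71/30, q = 13/15, minimum z = 212/15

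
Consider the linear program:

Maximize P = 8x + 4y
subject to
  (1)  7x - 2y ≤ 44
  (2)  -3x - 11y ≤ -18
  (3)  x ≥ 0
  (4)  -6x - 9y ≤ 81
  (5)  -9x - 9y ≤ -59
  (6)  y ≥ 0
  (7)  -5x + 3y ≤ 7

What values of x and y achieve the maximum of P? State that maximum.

x = 146/11, y = 269/11, maximum P = 204

Vertices and P = 8x + 4y:
  (514/81, 17/81) → P = 4180/81
  (146/11, 269/11) → P = 204
  (19/12, 179/36) → P = 293/9

At the optimal vertex, 7x - 2y = 44 and -5x + 3y = 7.
Solving simultaneously gives x = 146/11, y = 269/11.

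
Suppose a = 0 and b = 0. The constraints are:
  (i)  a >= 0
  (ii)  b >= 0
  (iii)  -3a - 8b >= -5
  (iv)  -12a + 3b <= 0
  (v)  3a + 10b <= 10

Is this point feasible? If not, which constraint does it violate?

feasible

(i): 0 ≥ 0 ✓
(ii): 0 ≥ 0 ✓
(iii): 0 ≥ -5 ✓
(iv): 0 ≤ 0 ✓
(v): 0 ≤ 10 ✓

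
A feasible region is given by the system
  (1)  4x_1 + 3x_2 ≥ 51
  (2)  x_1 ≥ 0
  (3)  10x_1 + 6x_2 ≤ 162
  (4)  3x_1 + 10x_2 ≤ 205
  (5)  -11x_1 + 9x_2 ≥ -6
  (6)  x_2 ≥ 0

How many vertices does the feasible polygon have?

Pairwise boundary intersections that survive every other constraint:
  (0, 17)
  (159/23, 179/23)
  (0, 41/2)
  (195/41, 782/41)
  (249/26, 287/26)

5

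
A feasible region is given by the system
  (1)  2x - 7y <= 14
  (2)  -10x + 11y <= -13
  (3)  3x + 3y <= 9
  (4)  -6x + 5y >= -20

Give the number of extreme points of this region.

Of the 6 pairwise boundary intersections, those satisfying every inequality are:
  (-21/16, -19/8)
  (35/16, -11/8)
  (46/21, 17/21)
  (35/11, -2/11)

4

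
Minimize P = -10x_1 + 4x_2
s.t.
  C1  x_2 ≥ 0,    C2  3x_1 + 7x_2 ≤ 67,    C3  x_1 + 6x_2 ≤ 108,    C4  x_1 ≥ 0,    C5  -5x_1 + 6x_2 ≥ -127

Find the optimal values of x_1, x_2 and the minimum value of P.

x_1 = 67/3, x_2 = 0, minimum P = -670/3

Corner points and P = -10x_1 + 4x_2:
  (67/3, 0) → P = -670/3
  (0, 0) → P = 0
  (0, 67/7) → P = 268/7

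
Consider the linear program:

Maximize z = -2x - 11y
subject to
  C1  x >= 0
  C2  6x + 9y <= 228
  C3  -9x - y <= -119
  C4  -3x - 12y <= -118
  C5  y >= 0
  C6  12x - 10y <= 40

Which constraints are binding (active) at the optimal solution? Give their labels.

C3 and C6

Extreme points and z = -2x - 11y:
  (281/25, 446/25) → z = -5468/25
  (110/7, 104/7) → z = -1364/7
  (205/17, 178/17) → z = -2368/17

The maximum is at (205/17, 178/17). Substituting into each constraint, equality holds for C3 and C6; the remaining constraints have slack.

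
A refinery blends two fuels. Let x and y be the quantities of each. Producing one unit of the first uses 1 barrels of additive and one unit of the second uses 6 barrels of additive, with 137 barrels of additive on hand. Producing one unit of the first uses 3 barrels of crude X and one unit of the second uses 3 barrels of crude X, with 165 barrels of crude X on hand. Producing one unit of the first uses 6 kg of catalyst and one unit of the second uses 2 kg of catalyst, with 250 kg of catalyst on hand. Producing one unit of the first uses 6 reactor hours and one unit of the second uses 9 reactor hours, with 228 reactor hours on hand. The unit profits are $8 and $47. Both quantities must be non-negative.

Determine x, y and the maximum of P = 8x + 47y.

x = 5, y = 22, maximum P = 1074

Extreme points and P = 8x + 47y:
  (0, 0) → P = 0
  (0, 137/6) → P = 6439/6
  (38, 0) → P = 304
  (5, 22) → P = 1074

At the optimal vertex, x + 6y = 137 and 6x + 9y = 228.
Solving simultaneously gives x = 5, y = 22.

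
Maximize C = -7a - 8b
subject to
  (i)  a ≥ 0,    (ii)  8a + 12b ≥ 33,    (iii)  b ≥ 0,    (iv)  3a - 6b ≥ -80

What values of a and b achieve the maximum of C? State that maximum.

Feasible corners and C = -7a - 8b:
  (0, 11/4) → C = -22
  (0, 40/3) → C = -320/3
  (33/8, 0) → C = -231/8
The feasible region is unbounded (it extends along (1, 0), (2, 1)), but C strictly decreases along every unbounded feasible direction, so there is no improving ray and the maximum is attained at a vertex.

At the optimal vertex, a = 0 and 8a + 12b = 33.
Solving simultaneously gives a = 0, b = 11/4.

a = 0, b = 11/4, maximum C = -22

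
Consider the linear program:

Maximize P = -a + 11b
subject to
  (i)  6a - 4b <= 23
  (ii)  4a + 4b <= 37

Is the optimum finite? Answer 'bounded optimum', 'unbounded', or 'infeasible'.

From the feasible point (6, 13/4), moving in the direction (-4, 4) keeps every constraint satisfied while P increases without bound.

unbounded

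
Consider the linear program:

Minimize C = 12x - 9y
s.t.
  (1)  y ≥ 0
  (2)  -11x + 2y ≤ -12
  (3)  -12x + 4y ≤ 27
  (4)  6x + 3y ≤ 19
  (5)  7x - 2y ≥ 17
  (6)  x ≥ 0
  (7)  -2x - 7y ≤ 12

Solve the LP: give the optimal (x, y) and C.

x = 89/33, y = 31/33, minimum C = 263/11

Corner points and C = 12x - 9y:
  (19/6, 0) → C = 38
  (17/7, 0) → C = 204/7
  (89/33, 31/33) → C = 263/11

At the optimal vertex, 6x + 3y = 19 and 7x - 2y = 17.
Solving simultaneously gives x = 89/33, y = 31/33.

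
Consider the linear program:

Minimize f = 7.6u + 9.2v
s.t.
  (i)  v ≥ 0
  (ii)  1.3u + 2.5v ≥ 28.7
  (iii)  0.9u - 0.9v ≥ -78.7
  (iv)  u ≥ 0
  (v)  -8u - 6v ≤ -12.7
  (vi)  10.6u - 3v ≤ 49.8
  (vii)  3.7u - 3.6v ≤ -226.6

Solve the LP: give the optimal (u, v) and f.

u = 0, v = 1133/18, minimum f = 26059/45

Extreme points and f = 7.6u + 9.2v:
  (0, 787/9) → f = 36202/45
  (2341/57, 21976/171) → f = 255554/171
  (0, 1133/18) → f = 26059/45
  (14318/451, 129311/1353) → f = 7580558/6765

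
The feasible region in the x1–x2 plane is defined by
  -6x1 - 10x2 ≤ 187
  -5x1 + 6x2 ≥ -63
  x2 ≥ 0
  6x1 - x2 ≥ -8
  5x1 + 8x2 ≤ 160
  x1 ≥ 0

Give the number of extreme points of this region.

The feasible vertices (each the meet of two boundaries and inside every other half-plane) are:
  (63/5, 0)
  (732/35, 97/14)
  (0, 0)
  (96/53, 1000/53)
  (0, 8)

5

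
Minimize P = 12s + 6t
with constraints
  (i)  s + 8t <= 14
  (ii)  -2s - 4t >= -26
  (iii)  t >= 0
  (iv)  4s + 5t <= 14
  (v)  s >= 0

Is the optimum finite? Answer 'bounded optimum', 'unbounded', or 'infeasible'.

Vertices and P = 12s + 6t:
  (14/9, 14/9) → P = 28
  (0, 7/4) → P = 21/2
  (7/2, 0) → P = 42
  (0, 0) → P = 0
The feasible region has finitely many vertices and no improving ray; the minimum is 0 at (0, 0).

bounded optimum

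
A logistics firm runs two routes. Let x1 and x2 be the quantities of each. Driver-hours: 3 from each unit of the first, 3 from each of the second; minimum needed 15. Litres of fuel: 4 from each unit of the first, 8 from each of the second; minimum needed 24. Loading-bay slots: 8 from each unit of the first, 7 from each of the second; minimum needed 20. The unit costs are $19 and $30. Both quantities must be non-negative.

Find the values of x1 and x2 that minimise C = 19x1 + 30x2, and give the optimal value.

Feasible corners and C = 19x1 + 30x2:
  (0, 5) → C = 150
  (6, 0) → C = 114
  (4, 1) → C = 106
The feasible region is unbounded (it extends along (0, 1), (1, 0)), but C strictly increases along every unbounded feasible direction, so there is no improving ray and the minimum is attained at a vertex.

x1 = 4, x2 = 1, minimum C = 106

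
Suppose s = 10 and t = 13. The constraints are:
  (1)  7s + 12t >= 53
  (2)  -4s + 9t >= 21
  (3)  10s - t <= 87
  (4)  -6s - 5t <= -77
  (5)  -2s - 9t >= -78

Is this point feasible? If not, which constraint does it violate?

not feasible — violates (5)

Constraint (5): -2s - 9t = -137, which is not ≥ -78. All other constraints are satisfied.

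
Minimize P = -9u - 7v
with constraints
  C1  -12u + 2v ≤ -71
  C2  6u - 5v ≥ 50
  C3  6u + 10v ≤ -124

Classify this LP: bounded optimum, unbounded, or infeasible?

unbounded

From the feasible point (7/2, -29/2), moving in the direction (10, -6) keeps every constraint satisfied while P decreases without bound.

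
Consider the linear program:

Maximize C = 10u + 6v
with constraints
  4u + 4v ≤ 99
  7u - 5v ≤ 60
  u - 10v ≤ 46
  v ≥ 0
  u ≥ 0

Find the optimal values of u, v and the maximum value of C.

Feasible corners and C = 10u + 6v:
  (245/16, 151/16) → C = 839/4
  (0, 99/4) → C = 297/2
  (60/7, 0) → C = 600/7
  (0, 0) → C = 0

u = 245/16, v = 151/16, maximum C = 839/4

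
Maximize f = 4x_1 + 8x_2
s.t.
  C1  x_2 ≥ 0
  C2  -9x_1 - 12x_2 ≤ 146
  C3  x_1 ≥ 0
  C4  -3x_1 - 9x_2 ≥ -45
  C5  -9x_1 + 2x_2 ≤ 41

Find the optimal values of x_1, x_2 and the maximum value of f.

Vertices and f = 4x_1 + 8x_2:
  (0, 0) → f = 0
  (15, 0) → f = 60
  (0, 5) → f = 40

The optimum lies where x_2 = 0 and -3x_1 - 9x_2 = -45.
Solving simultaneously gives x_1 = 15, x_2 = 0.

x_1 = 15, x_2 = 0, maximum f = 60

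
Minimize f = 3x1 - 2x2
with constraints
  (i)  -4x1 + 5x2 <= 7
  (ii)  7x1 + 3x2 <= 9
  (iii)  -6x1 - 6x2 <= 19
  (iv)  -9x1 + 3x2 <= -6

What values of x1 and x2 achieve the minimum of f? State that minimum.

Corner points and f = 3x1 - 2x2:
  (37/8, -187/24) → f = 707/24
  (15/16, 13/16) → f = 19/16
  (-7/24, -23/8) → f = 39/8

x1 = 15/16, x2 = 13/16, minimum f = 19/16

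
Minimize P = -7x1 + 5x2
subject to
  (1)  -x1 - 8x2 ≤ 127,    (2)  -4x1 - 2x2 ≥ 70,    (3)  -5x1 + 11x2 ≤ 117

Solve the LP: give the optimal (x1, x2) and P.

Vertices and P = -7x1 + 5x2:
  (-51/5, -73/5) → P = -8/5
  (-2333/51, -518/51) → P = 13741/51
  (-502/27, 59/27) → P = 3809/27

The binding constraints are -x1 - 8x2 = 127 and -4x1 - 2x2 = 70.
Solving simultaneously gives x1 = -51/5, x2 = -73/5.

x1 = -51/5, x2 = -73/5, minimum P = -8/5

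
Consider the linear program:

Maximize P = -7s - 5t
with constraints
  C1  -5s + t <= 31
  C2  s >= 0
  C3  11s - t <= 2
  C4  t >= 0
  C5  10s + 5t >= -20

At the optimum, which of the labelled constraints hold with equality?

C2 and C4

Corner points and P = -7s - 5t:
  (0, 31) → P = -155
  (11/2, 117/2) → P = -331
  (0, 0) → P = 0
  (2/11, 0) → P = -14/11

The maximum is at (0, 0). Substituting into each constraint, equality holds for C2 and C4; the remaining constraints have slack.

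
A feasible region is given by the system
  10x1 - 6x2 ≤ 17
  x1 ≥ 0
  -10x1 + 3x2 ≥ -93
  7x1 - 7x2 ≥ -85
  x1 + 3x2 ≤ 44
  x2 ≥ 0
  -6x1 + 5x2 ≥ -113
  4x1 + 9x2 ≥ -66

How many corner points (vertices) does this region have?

5

Of the 28 pairwise boundary intersections, those satisfying every inequality are:
  (35/4, 47/4)
  (17/10, 0)
  (0, 85/7)
  (0, 0)
  (53/28, 393/28)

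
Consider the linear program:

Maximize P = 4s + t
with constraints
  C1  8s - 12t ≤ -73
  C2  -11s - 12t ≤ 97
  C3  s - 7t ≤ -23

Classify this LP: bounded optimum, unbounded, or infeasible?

unbounded

From the feasible point (-235/44, 111/44), moving in the direction (12, 8) keeps every constraint satisfied while P increases without bound.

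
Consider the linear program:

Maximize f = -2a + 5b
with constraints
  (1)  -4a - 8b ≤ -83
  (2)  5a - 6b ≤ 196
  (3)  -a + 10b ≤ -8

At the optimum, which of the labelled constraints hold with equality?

(1) and (3)

Corner points and f = -2a + 5b:
  (1033/32, -369/64) → f = -5977/64
  (149/8, 17/16) → f = -511/16
  (478/11, 39/11) → f = -761/11

The maximum is at (149/8, 17/16). Substituting into each constraint, equality holds for (1) and (3); the remaining constraints have slack.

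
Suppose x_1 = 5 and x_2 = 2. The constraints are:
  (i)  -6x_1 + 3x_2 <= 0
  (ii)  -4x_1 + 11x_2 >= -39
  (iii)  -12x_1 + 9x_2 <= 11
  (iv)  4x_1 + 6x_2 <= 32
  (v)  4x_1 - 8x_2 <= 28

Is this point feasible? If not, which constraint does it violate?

(i): -24 ≤ 0 ✓
(ii): 2 ≥ -39 ✓
(iii): -42 ≤ 11 ✓
(iv): 32 ≤ 32 ✓
(v): 4 ≤ 28 ✓

feasible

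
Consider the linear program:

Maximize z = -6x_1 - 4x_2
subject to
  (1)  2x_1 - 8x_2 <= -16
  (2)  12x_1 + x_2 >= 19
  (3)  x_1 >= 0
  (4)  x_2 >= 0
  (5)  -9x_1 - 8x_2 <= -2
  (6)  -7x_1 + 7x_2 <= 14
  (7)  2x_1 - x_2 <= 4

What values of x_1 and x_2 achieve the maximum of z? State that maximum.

Corner points and z = -6x_1 - 4x_2:
  (68/49, 115/49) → z = -124/7
  (24/7, 20/7) → z = -32
  (17/13, 43/13) → z = -274/13
  (6, 8) → z = -68

x_1 = 68/49, x_2 = 115/49, maximum z = -124/7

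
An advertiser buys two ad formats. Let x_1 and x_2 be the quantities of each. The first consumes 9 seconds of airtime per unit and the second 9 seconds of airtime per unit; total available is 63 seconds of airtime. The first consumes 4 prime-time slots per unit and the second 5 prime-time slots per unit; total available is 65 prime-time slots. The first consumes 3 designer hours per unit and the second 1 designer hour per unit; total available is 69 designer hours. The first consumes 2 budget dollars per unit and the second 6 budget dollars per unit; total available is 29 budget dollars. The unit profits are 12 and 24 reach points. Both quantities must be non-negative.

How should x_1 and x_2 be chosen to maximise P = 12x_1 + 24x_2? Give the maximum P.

x_1 = 13/4, x_2 = 15/4, maximum P = 129

Extreme points and P = 12x_1 + 24x_2:
  (0, 0) → P = 0
  (0, 29/6) → P = 116
  (7, 0) → P = 84
  (13/4, 15/4) → P = 129

The optimum lies where 9x_1 + 9x_2 = 63 and 2x_1 + 6x_2 = 29.
Solving simultaneously gives x_1 = 13/4, x_2 = 15/4.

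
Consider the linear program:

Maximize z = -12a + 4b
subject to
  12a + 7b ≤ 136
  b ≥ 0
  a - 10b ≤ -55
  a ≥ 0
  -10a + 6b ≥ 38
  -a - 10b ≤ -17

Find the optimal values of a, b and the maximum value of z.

The optimum lies where 12a + 7b = 136 and a = 0.
Solving simultaneously gives a = 0, b = 136/7.

a = 0, b = 136/7, maximum z = 544/7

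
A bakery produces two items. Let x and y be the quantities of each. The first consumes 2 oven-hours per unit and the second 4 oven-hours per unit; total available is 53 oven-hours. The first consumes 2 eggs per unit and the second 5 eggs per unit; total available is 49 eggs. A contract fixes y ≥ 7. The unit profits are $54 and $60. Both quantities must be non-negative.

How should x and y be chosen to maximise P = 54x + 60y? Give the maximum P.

The optimum lies where 2x + 5y = 49 and y = 7.
Solving simultaneously gives x = 7, y = 7.

x = 7, y = 7, maximum P = 798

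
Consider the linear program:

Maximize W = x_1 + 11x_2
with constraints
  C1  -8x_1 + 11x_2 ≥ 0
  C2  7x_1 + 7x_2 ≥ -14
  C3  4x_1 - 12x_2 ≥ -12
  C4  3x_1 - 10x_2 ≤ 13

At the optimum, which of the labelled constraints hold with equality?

Extreme points and W = x_1 + 11x_2:
  (-22/19, -16/19) → W = -198/19
  (33/13, 24/13) → W = 297/13
  (-9/4, 1/4) → W = 1/2

The maximum is at (33/13, 24/13). Substituting into each constraint, equality holds for C1 and C3; the remaining constraints have slack.

C1 and C3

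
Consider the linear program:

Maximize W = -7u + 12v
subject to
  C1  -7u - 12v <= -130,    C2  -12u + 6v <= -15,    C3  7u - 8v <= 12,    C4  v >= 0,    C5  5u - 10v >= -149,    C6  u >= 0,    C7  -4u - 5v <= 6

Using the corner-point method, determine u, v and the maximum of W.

u = 58/5, v = 207/10, maximum W = 836/5

Extreme points and W = -7u + 12v:
  (160/31, 485/62) → W = 1790/31
  (296/35, 59/10) → W = 58/5
  (58/5, 207/10) → W = 836/5
  (656/15, 1103/30) → W = 2026/15

The binding constraints are -12u + 6v = -15 and 5u - 10v = -149.
Solving simultaneously gives u = 58/5, v = 207/10.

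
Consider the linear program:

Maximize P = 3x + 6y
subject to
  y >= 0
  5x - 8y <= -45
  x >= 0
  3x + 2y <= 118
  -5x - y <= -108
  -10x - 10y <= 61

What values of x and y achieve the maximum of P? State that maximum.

x = 14, y = 38, maximum P = 270

The optimum lies where 3x + 2y = 118 and -5x - y = -108.
Solving simultaneously gives x = 14, y = 38.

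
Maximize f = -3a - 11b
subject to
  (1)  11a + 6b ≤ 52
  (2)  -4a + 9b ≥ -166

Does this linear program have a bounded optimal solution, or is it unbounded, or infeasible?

From the feasible point (488/41, -1618/123), moving in the direction (-9, -4) keeps every constraint satisfied while f increases without bound.

unbounded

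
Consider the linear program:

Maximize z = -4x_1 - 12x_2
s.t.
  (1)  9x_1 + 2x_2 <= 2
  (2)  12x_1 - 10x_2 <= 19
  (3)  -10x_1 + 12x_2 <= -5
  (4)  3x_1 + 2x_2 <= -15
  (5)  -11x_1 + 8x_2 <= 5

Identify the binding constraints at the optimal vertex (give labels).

(2) and (5)

Corner points and z = -4x_1 - 12x_2:
  (-56/27, -79/18) → z = 1646/27
  (-101/7, -269/14) → z = 2018/7
  (-65/23, -75/23) → z = 1160/23

The maximum is at (-101/7, -269/14). Substituting into each constraint, equality holds for (2) and (5); the remaining constraints have slack.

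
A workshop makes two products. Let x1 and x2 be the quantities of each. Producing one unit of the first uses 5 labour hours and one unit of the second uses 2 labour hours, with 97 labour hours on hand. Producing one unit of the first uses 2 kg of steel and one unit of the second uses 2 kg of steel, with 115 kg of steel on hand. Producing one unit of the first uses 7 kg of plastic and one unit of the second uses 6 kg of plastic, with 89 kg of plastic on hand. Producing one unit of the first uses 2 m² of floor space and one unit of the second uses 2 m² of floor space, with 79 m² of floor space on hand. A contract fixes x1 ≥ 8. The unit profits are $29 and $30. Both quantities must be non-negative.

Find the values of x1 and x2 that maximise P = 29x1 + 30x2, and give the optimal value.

x1 = 8, x2 = 11/2, maximum P = 397

Extreme points and P = 29x1 + 30x2:
  (89/7, 0) → P = 2581/7
  (8, 0) → P = 232
  (8, 11/2) → P = 397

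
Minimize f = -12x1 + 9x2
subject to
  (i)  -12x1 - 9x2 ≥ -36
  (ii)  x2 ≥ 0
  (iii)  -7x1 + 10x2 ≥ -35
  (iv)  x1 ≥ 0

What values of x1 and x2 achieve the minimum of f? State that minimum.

Vertices and f = -12x1 + 9x2:
  (3, 0) → f = -36
  (0, 4) → f = 36
  (0, 0) → f = 0

The binding constraints are -12x1 - 9x2 = -36 and x2 = 0.
Solving simultaneously gives x1 = 3, x2 = 0.

x1 = 3, x2 = 0, minimum f = -36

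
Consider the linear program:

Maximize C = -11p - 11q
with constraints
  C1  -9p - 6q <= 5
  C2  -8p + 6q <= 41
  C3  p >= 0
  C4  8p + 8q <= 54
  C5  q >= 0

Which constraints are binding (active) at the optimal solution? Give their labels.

Feasible corners and C = -11p - 11q:
  (0, 27/4) → C = -297/4
  (0, 0) → C = 0
  (27/4, 0) → C = -297/4

The maximum is at (0, 0). Substituting into each constraint, equality holds for C3 and C5; the remaining constraints have slack.

C3 and C5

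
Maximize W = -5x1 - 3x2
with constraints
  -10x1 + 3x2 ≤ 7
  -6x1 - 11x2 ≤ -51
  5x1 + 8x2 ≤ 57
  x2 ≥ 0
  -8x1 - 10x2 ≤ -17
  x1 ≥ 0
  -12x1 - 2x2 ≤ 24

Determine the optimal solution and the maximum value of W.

x1 = 19/32, x2 = 69/16, maximum W = -509/32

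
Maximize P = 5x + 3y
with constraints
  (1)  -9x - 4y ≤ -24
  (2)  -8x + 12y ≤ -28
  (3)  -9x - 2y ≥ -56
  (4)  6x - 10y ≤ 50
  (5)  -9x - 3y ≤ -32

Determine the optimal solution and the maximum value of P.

x = 182/31, y = 49/31, maximum P = 1057/31

Corner points and P = 5x + 3y:
  (182/31, 49/31) → P = 1057/31
  (39/11, 1/33) → P = 196/11
  (110/17, -19/17) → P = 29
  (235/54, -43/18) → P = 394/27

The optimum lies where -8x + 12y = -28 and -9x - 2y = -56.
Solving simultaneously gives x = 182/31, y = 49/31.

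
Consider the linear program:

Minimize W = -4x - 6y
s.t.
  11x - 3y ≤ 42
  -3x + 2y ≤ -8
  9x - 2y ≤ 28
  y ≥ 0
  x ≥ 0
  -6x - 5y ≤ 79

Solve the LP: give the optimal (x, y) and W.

Corner points and W = -4x - 6y:
  (10/3, 1) → W = -58/3
  (8/3, 0) → W = -32/3
  (28/9, 0) → W = -112/9

x = 10/3, y = 1, minimum W = -58/3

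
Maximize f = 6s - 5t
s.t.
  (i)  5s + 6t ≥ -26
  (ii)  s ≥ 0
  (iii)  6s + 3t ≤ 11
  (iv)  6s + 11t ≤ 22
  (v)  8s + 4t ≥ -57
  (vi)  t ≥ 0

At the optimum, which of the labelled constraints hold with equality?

(iii) and (vi)

Corner points and f = 6s - 5t:
  (0, 2) → f = -10
  (0, 0) → f = 0
  (55/48, 11/8) → f = 0
  (11/6, 0) → f = 11

The maximum is at (11/6, 0). Substituting into each constraint, equality holds for (iii) and (vi); the remaining constraints have slack.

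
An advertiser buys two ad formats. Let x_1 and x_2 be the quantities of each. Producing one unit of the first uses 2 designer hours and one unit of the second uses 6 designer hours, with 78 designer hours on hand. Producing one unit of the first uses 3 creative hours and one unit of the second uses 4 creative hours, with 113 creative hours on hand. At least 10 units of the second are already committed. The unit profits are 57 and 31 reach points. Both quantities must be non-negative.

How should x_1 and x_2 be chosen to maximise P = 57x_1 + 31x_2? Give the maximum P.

x_1 = 9, x_2 = 10, maximum P = 823

Corner points and P = 57x_1 + 31x_2:
  (0, 13) → P = 403
  (0, 10) → P = 310
  (9, 10) → P = 823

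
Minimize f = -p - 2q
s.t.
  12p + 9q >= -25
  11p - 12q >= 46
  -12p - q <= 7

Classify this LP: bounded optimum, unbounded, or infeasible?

unbounded

From the feasible point (38/81, -827/243), moving in the direction (12, 11) keeps every constraint satisfied while f decreases without bound.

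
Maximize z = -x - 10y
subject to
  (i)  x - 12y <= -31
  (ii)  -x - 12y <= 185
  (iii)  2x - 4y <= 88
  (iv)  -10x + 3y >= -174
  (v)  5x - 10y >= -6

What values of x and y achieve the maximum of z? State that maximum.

x = 119/25, y = 149/50, maximum z = -864/25

Corner points and z = -x - 10y:
  (727/39, 484/117) → z = -7021/117
  (119/25, 149/50) → z = -864/25
  (1758/85, 186/17) → z = -11058/85

At the optimal vertex, x - 12y = -31 and 5x - 10y = -6.
Solving simultaneously gives x = 119/25, y = 149/50.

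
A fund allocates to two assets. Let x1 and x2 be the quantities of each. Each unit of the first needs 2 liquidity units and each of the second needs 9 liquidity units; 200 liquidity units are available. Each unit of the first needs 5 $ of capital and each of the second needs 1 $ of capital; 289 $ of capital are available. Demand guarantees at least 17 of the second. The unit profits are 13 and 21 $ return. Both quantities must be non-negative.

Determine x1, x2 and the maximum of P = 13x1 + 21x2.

x1 = 47/2, x2 = 17, maximum P = 1325/2

Corner points and P = 13x1 + 21x2:
  (0, 200/9) → P = 1400/3
  (0, 17) → P = 357
  (47/2, 17) → P = 1325/2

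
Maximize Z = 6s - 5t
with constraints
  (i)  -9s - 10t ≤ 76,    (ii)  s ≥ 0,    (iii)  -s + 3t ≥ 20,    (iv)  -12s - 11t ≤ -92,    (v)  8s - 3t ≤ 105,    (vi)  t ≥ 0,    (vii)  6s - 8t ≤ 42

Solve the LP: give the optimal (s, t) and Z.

Feasible corners and Z = 6s - 5t:
  (0, 92/11) → Z = -460/11
  (56/47, 332/47) → Z = -1324/47
  (125/7, 265/21) → Z = 925/21
The feasible region is unbounded (it extends along (0, 1), (3, 8)), but Z strictly decreases along every unbounded feasible direction, so there is no improving ray and the maximum is attained at a vertex.

At the optimal vertex, -s + 3t = 20 and 8s - 3t = 105.
Solving simultaneously gives s = 125/7, t = 265/21.

s = 125/7, t = 265/21, maximum Z = 925/21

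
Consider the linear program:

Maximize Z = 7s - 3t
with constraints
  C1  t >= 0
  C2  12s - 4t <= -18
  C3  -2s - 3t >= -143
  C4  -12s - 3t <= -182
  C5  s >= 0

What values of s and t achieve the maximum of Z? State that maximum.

s = 337/42, t = 200/7, maximum Z = -1241/42

Corner points and Z = 7s - 3t:
  (259/22, 438/11) → Z = -815/22
  (337/42, 200/7) → Z = -1241/42
  (39/10, 676/15) → Z = -1079/10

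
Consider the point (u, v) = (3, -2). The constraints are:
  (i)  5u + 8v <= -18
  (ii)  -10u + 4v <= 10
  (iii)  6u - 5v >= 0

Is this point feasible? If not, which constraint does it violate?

not feasible — violates (i)

Constraint (i): 5u + 8v = -1, which is not ≤ -18. All other constraints are satisfied.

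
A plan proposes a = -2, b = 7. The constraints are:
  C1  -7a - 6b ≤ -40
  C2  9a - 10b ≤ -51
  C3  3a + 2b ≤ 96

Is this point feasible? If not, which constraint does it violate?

Constraint C1: -7a - 6b = -28, which is not ≤ -40. All other constraints are satisfied.

not feasible — violates C1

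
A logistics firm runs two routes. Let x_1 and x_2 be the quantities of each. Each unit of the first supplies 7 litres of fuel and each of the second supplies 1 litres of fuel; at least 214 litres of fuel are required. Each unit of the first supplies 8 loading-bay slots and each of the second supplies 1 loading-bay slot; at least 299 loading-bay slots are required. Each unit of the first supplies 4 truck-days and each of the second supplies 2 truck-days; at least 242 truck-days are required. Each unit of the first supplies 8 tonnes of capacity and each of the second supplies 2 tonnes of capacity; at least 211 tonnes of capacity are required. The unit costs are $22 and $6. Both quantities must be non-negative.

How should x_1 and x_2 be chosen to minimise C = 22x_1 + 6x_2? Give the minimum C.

Extreme points and C = 22x_1 + 6x_2:
  (0, 299) → C = 1794
  (121/2, 0) → C = 1331
  (89/3, 185/3) → C = 3068/3
The feasible region is unbounded (it extends along (0, 1), (1, 0)), but C strictly increases along every unbounded feasible direction, so there is no improving ray and the minimum is attained at a vertex.

The optimum lies where 8x_1 + x_2 = 299 and 4x_1 + 2x_2 = 242.
Solving simultaneously gives x_1 = 89/3, x_2 = 185/3.

x_1 = 89/3, x_2 = 185/3, minimum C = 3068/3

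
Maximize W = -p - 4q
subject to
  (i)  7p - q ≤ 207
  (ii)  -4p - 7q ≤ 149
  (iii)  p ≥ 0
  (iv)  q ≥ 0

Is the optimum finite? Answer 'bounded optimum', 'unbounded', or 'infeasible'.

Corner points and W = -p - 4q:
  (207/7, 0) → W = -207/7
  (0, 0) → W = 0
The feasible region has finitely many vertices and no improving ray; the maximum is 0 at (0, 0).

bounded optimum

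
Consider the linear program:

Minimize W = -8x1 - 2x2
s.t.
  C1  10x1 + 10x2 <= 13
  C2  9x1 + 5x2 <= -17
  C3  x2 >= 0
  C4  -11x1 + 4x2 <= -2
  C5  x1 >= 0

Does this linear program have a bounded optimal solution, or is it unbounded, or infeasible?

infeasible

The boundaries 10x1 + 10x2 = 13 and x2 = 0 meet at (13/10, 0), but that point violates 9x1 + 5x2 ≤ -17. Every candidate vertex is excluded by some other constraint, so the feasible region is empty.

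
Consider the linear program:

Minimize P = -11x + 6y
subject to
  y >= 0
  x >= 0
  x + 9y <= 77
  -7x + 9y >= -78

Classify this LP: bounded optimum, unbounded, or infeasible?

bounded optimum

Feasible corners and P = -11x + 6y:
  (0, 0) → P = 0
  (78/7, 0) → P = -858/7
  (0, 77/9) → P = 154/3
  (155/8, 461/72) → P = -4193/24
The feasible region has finitely many vertices and no improving ray; the minimum is -4193/24 at (155/8, 461/72).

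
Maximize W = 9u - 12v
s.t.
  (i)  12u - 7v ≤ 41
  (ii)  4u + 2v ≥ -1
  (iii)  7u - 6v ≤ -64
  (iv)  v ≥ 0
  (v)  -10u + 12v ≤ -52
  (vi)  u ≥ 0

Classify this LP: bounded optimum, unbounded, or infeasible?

The boundaries 12u - 7v = 41 and 7u - 6v = -64 meet at (694/23, 1055/23), but that point violates -10u + 12v ≤ -52. Every candidate vertex is excluded by some other constraint, so the feasible region is empty.

infeasible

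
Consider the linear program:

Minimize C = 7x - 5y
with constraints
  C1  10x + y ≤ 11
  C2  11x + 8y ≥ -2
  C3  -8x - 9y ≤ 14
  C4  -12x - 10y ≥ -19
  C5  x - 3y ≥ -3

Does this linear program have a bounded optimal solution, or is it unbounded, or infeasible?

bounded optimum

Vertices and C = 7x - 5y:
  (30/23, -47/23) → C = 445/23
  (91/88, 29/44) → C = 347/88
  (-30/41, 31/41) → C = -365/41
  (27/46, 55/46) → C = -43/23
The feasible region has finitely many vertices and no improving ray; the minimum is -365/41 at (-30/41, 31/41).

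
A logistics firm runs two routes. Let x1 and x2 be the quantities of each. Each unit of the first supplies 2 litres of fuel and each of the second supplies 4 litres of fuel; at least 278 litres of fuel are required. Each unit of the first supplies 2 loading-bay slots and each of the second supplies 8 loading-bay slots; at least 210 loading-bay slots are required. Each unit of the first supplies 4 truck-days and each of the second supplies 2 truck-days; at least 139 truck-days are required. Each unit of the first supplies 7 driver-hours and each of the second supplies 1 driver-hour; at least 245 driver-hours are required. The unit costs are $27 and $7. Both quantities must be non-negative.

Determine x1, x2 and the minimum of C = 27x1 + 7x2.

Vertices and C = 27x1 + 7x2:
  (0, 245) → C = 1715
  (139, 0) → C = 3753
  (27, 56) → C = 1121
The feasible region is unbounded (it extends along (0, 1), (1, 0)), but C strictly increases along every unbounded feasible direction, so there is no improving ray and the minimum is attained at a vertex.

x1 = 27, x2 = 56, minimum C = 1121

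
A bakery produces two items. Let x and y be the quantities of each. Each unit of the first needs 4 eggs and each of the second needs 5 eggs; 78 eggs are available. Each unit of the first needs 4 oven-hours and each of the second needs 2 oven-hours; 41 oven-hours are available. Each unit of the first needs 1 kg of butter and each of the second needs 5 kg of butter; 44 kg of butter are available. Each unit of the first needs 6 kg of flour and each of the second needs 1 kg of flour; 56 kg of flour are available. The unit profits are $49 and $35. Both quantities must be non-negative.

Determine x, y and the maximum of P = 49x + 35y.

Feasible corners and P = 49x + 35y:
  (0, 0) → P = 0
  (0, 44/5) → P = 308
  (28/3, 0) → P = 1372/3
  (13/2, 15/2) → P = 581
  (71/8, 11/4) → P = 4249/8

The optimum lies where 4x + 2y = 41 and x + 5y = 44.
Solving simultaneously gives x = 13/2, y = 15/2.

x = 13/2, y = 15/2, maximum P = 581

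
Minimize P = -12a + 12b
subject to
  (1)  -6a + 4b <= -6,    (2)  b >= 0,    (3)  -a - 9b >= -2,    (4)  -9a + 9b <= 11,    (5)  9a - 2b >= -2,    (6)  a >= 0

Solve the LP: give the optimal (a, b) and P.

Extreme points and P = -12a + 12b:
  (1, 0) → P = -12
  (31/29, 3/29) → P = -336/29
  (2, 0) → P = -24

At the optimal vertex, b = 0 and -a - 9b = -2.
Solving simultaneously gives a = 2, b = 0.

a = 2, b = 0, minimum P = -24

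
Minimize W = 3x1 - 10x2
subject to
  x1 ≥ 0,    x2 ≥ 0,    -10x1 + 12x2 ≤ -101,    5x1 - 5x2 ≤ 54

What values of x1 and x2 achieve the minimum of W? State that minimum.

Feasible corners and W = 3x1 - 10x2:
  (101/10, 0) → W = 303/10
  (54/5, 0) → W = 162/5
  (143/10, 7/2) → W = 79/10

At the optimal vertex, -10x1 + 12x2 = -101 and 5x1 - 5x2 = 54.
Solving simultaneously gives x1 = 143/10, x2 = 7/2.

x1 = 143/10, x2 = 7/2, minimum W = 79/10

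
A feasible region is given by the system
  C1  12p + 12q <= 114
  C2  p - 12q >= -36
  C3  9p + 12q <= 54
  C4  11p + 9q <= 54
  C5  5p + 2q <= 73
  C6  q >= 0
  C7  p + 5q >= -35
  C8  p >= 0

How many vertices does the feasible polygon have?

Intersecting each pair of boundary lines and keeping only the points that satisfy every inequality leaves:
  (9/5, 63/20)
  (0, 3)
  (54/17, 36/17)
  (54/11, 0)
  (0, 0)

5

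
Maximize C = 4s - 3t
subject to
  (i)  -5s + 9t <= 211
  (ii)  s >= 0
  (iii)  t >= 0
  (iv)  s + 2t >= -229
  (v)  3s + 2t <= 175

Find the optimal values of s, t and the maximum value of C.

Vertices and C = 4s - 3t:
  (0, 211/9) → C = -211/3
  (1153/37, 1508/37) → C = 88/37
  (0, 0) → C = 0
  (175/3, 0) → C = 700/3

The optimum lies where t = 0 and 3s + 2t = 175.
Solving simultaneously gives s = 175/3, t = 0.

s = 175/3, t = 0, maximum C = 700/3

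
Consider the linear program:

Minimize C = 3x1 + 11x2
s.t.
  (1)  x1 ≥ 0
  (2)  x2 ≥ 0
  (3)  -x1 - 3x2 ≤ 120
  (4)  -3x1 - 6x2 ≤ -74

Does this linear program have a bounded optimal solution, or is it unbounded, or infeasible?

bounded optimum

Feasible corners and C = 3x1 + 11x2:
  (0, 37/3) → C = 407/3
  (74/3, 0) → C = 74
The feasible region has finitely many vertices and no improving ray; the minimum is 74 at (74/3, 0).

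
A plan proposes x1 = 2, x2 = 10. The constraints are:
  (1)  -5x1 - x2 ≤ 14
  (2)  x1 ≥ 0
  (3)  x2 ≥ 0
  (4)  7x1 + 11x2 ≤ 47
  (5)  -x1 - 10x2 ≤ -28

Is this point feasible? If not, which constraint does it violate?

not feasible — violates (4)

Constraint (4): 7x1 + 11x2 = 124, which is not ≤ 47. All other constraints are satisfied.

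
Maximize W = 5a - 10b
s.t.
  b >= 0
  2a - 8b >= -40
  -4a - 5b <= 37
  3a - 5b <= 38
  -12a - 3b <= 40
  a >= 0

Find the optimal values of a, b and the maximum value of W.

a = 38/3, b = 0, maximum W = 190/3

Feasible corners and W = 5a - 10b:
  (38/3, 0) → W = 190/3
  (0, 0) → W = 0
  (36, 14) → W = 40
  (0, 5) → W = -50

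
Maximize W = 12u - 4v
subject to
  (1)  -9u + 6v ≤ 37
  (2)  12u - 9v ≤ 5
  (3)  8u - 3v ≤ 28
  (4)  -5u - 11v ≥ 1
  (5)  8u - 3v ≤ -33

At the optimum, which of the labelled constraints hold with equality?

(1) and (5)

Extreme points and W = 12u - 4v:
  (-121/3, -163/3) → W = -800/3
  (-29/7, -1/21) → W = -1040/21
  (-26/3, -109/9) → W = -500/9

The maximum is at (-29/7, -1/21). Substituting into each constraint, equality holds for (1) and (5); the remaining constraints have slack.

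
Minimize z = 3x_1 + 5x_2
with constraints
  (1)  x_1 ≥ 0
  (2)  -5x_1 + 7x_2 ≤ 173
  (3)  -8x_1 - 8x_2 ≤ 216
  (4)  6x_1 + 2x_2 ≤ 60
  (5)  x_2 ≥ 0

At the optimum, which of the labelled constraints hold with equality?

(1) and (5)

Vertices and z = 3x_1 + 5x_2:
  (0, 173/7) → z = 865/7
  (0, 0) → z = 0
  (37/26, 669/26) → z = 1728/13
  (10, 0) → z = 30

The minimum is at (0, 0). Substituting into each constraint, equality holds for (1) and (5); the remaining constraints have slack.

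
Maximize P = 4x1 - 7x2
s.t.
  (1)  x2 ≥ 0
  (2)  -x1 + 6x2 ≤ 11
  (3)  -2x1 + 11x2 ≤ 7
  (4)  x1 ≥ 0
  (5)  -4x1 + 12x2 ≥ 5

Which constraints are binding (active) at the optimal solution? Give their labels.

Extreme points and P = 4x1 - 7x2:
  (0, 7/11) → P = -49/11
  (29/20, 9/10) → P = -1/2
  (0, 5/12) → P = -35/12

The maximum is at (29/20, 9/10). Substituting into each constraint, equality holds for (3) and (5); the remaining constraints have slack.

(3) and (5)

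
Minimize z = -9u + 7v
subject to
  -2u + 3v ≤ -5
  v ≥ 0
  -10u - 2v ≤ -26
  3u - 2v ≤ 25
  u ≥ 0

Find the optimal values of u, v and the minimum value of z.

Vertices and z = -9u + 7v:
  (44/17, 1/17) → z = -389/17
  (13, 7) → z = -68
  (13/5, 0) → z = -117/5
  (25/3, 0) → z = -75

The optimum lies where v = 0 and 3u - 2v = 25.
Solving simultaneously gives u = 25/3, v = 0.

u = 25/3, v = 0, minimum z = -75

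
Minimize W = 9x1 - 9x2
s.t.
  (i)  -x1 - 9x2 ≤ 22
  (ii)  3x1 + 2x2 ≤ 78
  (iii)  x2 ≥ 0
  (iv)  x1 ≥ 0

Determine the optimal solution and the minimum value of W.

x1 = 0, x2 = 39, minimum W = -351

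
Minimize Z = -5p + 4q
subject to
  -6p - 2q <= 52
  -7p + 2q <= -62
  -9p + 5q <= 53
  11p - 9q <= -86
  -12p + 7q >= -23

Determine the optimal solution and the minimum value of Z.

Vertices and Z = -5p + 4q:
  (416/17, 929/17) → Z = 1636/17
  (730/41, 1284/41) → Z = 1486/41
  (809/31, 1285/31) → Z = 1095/31
The feasible region is unbounded (it extends along (7, 12), (5, 9)), but Z strictly increases along every unbounded feasible direction, so there is no improving ray and the minimum is attained at a vertex.

At the optimal vertex, 11p - 9q = -86 and -12p + 7q = -23.
Solving simultaneously gives p = 809/31, q = 1285/31.

p = 809/31, q = 1285/31, minimum Z = 1095/31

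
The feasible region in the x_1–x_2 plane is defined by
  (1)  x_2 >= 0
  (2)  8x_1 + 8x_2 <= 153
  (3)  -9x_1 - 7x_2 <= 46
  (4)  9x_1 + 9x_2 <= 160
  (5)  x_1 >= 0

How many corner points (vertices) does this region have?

Pairwise boundary intersections that survive every other constraint:
  (160/9, 0)
  (0, 0)
  (0, 160/9)

3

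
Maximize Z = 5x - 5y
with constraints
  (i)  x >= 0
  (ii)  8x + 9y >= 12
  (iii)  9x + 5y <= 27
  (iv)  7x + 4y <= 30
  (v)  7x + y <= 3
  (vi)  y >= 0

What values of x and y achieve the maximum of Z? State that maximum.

x = 3/11, y = 12/11, maximum Z = -45/11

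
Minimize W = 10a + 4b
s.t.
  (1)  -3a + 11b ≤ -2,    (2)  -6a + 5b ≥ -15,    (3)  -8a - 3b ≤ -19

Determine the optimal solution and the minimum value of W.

a = 70/29, b = -3/29, minimum W = 688/29

Vertices and W = 10a + 4b:
  (155/51, 11/17) → W = 1682/51
  (215/97, 41/97) → W = 2314/97
  (70/29, -3/29) → W = 688/29

At the optimal vertex, -6a + 5b = -15 and -8a - 3b = -19.
Solving simultaneously gives a = 70/29, b = -3/29.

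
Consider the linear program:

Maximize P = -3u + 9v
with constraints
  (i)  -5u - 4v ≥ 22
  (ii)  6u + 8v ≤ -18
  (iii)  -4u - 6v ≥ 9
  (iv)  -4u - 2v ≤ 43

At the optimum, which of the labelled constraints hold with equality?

Feasible corners and P = -3u + 9v:
  (-13/2, 21/8) → P = 345/8
  (-9, 9/2) → P = 135/2
  (-15, 17/2) → P = 243/2
The feasible region is unbounded (it extends along (4, -5), (1, -2)), but P strictly decreases along every unbounded feasible direction, so there is no improving ray and the maximum is attained at a vertex.

The maximum is at (-15, 17/2). Substituting into each constraint, equality holds for (iii) and (iv); the remaining constraints have slack.

(iii) and (iv)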